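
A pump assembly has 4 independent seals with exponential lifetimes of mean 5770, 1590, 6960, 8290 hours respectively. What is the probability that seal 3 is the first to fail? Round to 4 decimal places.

0.1347

Rates: λ_i = 1/mean_i → 0.00017331, 0.000628931, 0.000143678, 0.000120627; Σλ = 0.00106655.
P(seal 3 first) = λ_3/Σλ = 0.000143678/0.00106655 ≈ 0.1347.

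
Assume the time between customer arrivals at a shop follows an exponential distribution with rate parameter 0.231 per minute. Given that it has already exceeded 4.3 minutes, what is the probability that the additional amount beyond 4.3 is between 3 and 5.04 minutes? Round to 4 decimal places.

Memoryless: the residual past 4.3 is again Exp(λ).
P(3 < residual < 5.04) = e^(−λ·3) − e^(−λ·5.04) = 0.50007 − 0.31216 ≈ 0.1879.

0.1879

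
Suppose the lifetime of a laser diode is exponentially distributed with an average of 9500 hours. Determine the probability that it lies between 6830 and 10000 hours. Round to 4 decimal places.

0.1382

The rate is λ = 1/9500 = 0.000105263 per hour.
P(6830 < X < 10000) = e^(−λ·6830) − e^(−λ·10000) = 0.48726 − 0.34902 ≈ 0.1382.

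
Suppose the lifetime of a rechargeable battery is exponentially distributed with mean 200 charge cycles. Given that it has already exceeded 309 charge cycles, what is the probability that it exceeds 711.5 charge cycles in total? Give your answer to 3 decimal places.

0.134

The rate is λ = 1/200 = 0.005 per charge cycle.
P(X > s+t | X > s) = e^(−λ(s+t))/e^(−λs) = e^(−λt), independent of s = 309.
P(X > 402.5) = e^(−2.0125) ≈ 0.134.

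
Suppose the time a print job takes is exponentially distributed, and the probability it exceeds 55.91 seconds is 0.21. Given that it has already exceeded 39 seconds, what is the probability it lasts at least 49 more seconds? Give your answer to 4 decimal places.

0.2547

From e^(−λ·55.91) = 0.21, λ = −ln(0.21)/55.91 = 0.0279136.
Memoryless: P(X > 39+49 | X > 39) = P(X > 49) = e^(−0.0279136·49) ≈ 0.2547.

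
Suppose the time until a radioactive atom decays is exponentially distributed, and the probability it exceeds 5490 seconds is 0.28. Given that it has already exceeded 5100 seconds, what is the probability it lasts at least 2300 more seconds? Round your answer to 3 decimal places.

0.587

From e^(−λ·5490) = 0.28, λ = −ln(0.28)/5490 = 0.00023187.
Memoryless: P(X > 5100+2300 | X > 5100) = P(X > 2300) = e^(−0.00023187·2300) ≈ 0.587.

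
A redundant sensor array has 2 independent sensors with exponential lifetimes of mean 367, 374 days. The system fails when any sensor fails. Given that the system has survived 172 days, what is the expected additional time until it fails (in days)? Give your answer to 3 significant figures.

First-failure rate Σλ = 1/367 + 1/374 = 0.00539859.
By memorylessness the expected residual is 1/Σλ = 185.233 days, regardless of the 172 already elapsed.

185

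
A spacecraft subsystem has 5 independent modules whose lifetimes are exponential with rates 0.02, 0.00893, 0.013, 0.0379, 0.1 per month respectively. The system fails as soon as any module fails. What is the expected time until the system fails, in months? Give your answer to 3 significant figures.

The time to first failure is exponential with rate Σλ = 0.02 + 0.00893 + 0.013 + 0.0379 + 0.1 = 0.17983.
E[min] = 1/Σλ = 1/0.17983 = 5.56081 months.

5.56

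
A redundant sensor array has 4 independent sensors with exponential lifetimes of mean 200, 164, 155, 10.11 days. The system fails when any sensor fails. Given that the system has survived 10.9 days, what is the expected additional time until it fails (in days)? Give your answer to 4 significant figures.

8.587

First-failure rate Σλ = 1/200 + 1/164 + 1/155 + 1/10.11 = 0.116461.
By memorylessness the expected residual is 1/Σλ = 8.58655 days, regardless of the 10.9 already elapsed.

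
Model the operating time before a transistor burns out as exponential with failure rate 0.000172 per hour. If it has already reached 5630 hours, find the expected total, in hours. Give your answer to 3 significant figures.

By memorylessness, E[X | X > 5630] = 5630 + 1/λ = 5630 + 5813.95 = 11444 hours.

11400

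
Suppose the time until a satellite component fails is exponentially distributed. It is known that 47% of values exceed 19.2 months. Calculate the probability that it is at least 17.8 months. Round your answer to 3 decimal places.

e^(−λ·19.2) = 0.47 ⇒ λ = −ln(0.47)/19.2 = 0.0393241.
P(X > 17.8) = e^(−0.0393241·17.8) = e^(−0.69997) ≈ 0.497.

0.497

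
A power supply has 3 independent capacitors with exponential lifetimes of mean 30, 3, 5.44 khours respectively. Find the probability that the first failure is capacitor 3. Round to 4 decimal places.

Rates: λ_i = 1/mean_i → 0.0333333, 0.333333, 0.183824; Σλ = 0.55049.
P(capacitor 3 first) = λ_3/Σλ = 0.183824/0.55049 ≈ 0.3339.

0.3339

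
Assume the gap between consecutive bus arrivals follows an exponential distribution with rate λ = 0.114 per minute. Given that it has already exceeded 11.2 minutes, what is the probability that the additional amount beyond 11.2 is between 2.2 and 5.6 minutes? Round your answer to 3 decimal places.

Memoryless: the residual past 11.2 is again Exp(λ).
P(2.2 < residual < 5.6) = e^(−λ·2.2) − e^(−λ·5.6) = 0.77818 − 0.52814 ≈ 0.250.

0.250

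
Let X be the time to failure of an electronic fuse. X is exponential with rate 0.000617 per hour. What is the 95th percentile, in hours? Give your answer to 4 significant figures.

Set 1 − e^(−λt) = 0.95, so t = −ln(0.05)/λ = 2.9957/0.000617 ≈ 4855.32 hours.

4855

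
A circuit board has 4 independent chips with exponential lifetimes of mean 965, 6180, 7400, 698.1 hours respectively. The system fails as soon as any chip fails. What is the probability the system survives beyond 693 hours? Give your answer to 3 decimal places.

0.147

The first failure time is exponential with rate Σλ_i = 1/965 + 1/6180 + 1/7400 + 1/698.1 = 0.00276568 per hour.
P(min > 693) = e^(−0.00276568·693) = e^(−1.9166) ≈ 0.147.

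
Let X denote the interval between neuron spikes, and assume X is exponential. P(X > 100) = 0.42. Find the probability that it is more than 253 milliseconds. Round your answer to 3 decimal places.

0.111

e^(−λ·100) = 0.42 ⇒ λ = −ln(0.42)/100 = 0.00867501.
P(X > 253) = e^(−0.00867501·253) = e^(−2.1948) ≈ 0.111.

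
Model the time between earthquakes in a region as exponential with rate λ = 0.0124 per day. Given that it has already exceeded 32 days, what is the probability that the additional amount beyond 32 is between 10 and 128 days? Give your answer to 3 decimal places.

0.679

Memoryless: the residual past 32 is again Exp(λ).
P(10 < residual < 128) = e^(−λ·10) − e^(−λ·128) = 0.88338 − 0.20450 ≈ 0.679.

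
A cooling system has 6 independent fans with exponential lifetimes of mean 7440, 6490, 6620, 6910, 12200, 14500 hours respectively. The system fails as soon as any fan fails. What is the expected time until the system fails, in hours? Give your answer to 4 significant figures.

1360

The first failure time is exponential with rate Σλ_i = 1/7440 + 1/6490 + 1/6620 + 1/6910 + 1/12200 + 1/14500 = 0.0007352 per hour.
E[min] = 1/Σλ = 1/0.0007352 = 1360.17 hours.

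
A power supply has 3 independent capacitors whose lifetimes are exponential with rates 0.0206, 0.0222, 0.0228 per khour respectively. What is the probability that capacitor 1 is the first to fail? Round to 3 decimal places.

0.314

The time to first failure is exponential with rate Σλ = 0.0206 + 0.0222 + 0.0228 = 0.0656.
P(capacitor 1 first) = λ_1/Σλ = 0.0206/0.0656 ≈ 0.314.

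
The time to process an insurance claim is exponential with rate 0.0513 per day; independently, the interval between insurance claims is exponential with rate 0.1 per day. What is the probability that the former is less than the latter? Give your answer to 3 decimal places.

λ_1 = 0.0513, λ_2 = 0.1.
For independent exponentials, P(the former < the latter) = λ_1/(λ_1+λ_2) = 0.0513/0.1513 ≈ 0.339.

0.339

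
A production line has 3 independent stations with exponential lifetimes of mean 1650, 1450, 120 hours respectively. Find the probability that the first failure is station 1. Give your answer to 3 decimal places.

Rates: λ_i = 1/mean_i → 0.000606061, 0.000689655, 0.00833333; Σλ = 0.00962905.
P(station 1 first) = λ_1/Σλ = 0.000606061/0.00962905 ≈ 0.063.

0.063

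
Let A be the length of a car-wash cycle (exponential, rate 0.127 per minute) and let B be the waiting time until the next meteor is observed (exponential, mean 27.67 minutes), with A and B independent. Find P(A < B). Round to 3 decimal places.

λ_1 = 0.127, λ_2 = 1/27.67 = 0.0361402.
For independent exponentials, P(A < B) = λ_1/(λ_1+λ_2) = 0.127/0.16314 ≈ 0.778.

0.778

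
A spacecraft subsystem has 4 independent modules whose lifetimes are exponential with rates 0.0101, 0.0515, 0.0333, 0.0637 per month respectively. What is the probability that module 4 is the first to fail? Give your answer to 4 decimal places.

The time to first failure is exponential with rate Σλ = 0.0101 + 0.0515 + 0.0333 + 0.0637 = 0.1586.
P(module 4 first) = λ_4/Σλ = 0.0637/0.1586 ≈ 0.4016.

0.4016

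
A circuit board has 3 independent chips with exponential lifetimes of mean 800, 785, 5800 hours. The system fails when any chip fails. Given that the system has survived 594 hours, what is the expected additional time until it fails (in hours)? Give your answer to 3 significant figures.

371

First-failure rate Σλ = 1/800 + 1/785 + 1/5800 = 0.0026963.
By memorylessness the expected residual is 1/Σλ = 370.879 hours, regardless of the 594 already elapsed.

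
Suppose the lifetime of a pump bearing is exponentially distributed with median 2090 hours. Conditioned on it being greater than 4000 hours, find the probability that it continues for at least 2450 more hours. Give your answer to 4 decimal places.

For an exponential, median = ln(2)/λ, so λ = ln 2 / 2090 = 0.000331649 per hour.
P(X > s+t | X > s) = e^(−λ(s+t))/e^(−λs) = e^(−λt), independent of s = 4000.
P(X > 2450) = e^(−0.81254) ≈ 0.4437.

0.4437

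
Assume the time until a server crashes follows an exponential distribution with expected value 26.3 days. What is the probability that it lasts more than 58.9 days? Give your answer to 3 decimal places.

0.107

The rate is λ = 1/26.3 = 0.0380228 per day.
P(X > 58.9) = e^(−λ·58.9) = e^(−2.2395) ≈ 0.107.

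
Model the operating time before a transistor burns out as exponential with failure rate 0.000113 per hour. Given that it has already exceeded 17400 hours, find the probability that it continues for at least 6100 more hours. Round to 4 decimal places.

P(X > s+t | X > s) = e^(−λ(s+t))/e^(−λs) = e^(−λt), independent of s = 17400.
P(X > 6100) = e^(−0.6893) ≈ 0.5019.

0.5019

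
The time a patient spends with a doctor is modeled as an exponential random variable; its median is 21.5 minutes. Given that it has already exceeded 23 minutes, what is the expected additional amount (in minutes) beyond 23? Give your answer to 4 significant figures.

For an exponential, median = ln(2)/λ, so λ = ln 2 / 21.5 = 0.0322394 per minute.
By memorylessness, the remaining amount past any threshold is again Exp(λ) with mean 1/λ = 31.0179 minutes.

31.02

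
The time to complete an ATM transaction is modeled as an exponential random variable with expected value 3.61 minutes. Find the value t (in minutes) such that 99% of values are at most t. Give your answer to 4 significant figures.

The rate is λ = 1/3.61 = 0.277008 per minute.
Set 1 − e^(−λt) = 0.99, so t = −ln(0.01)/λ = 4.6052/0.277008 ≈ 16.6247 minutes.

16.62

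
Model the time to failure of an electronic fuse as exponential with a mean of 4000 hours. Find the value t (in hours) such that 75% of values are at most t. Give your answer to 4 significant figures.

The rate is λ = 1/4000 = 0.00025 per hour.
Set 1 − e^(−λt) = 0.75, so t = −ln(0.25)/λ = 1.3863/0.00025 ≈ 5545.18 hours.

5545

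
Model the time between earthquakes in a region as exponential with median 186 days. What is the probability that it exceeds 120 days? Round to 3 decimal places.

For an exponential, median = ln(2)/λ, so λ = ln 2 / 186 = 0.0037266 per day.
P(X > 120) = e^(−λ·120) = e^(−0.44719) ≈ 0.639.

0.639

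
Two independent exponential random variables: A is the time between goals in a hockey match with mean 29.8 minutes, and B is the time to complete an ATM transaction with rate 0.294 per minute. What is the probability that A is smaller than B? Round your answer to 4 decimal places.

0.1024

λ_1 = 1/29.8 = 0.033557, λ_2 = 0.294.
For independent exponentials, P(A < B) = λ_1/(λ_1+λ_2) = 0.033557/0.327557 ≈ 0.1024.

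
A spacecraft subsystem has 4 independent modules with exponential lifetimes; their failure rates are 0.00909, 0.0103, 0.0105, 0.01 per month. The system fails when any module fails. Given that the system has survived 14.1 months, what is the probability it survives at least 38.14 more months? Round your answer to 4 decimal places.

Time to first failure ~ Exp(Σλ) with Σλ = 0.03989.
By memorylessness, P(T > 14.1+38.14 | T > 14.1) = P(T > 38.14) = e^(−0.03989·38.14) ≈ 0.2184.

0.2184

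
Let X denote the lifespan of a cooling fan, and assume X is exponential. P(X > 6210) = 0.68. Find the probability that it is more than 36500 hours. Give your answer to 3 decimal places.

0.104

e^(−λ·6210) = 0.68 ⇒ λ = −ln(0.68)/6210 = 0.0000621035.
P(X > 36500) = e^(−0.0000621035·36500) = e^(−2.2668) ≈ 0.104.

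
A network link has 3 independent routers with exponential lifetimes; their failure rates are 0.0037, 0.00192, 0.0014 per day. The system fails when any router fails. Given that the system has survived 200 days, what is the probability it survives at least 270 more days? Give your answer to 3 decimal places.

0.150

Time to first failure ~ Exp(Σλ) with Σλ = 0.00702.
By memorylessness, P(T > 200+270 | T > 200) = P(T > 270) = e^(−0.00702·270) ≈ 0.150.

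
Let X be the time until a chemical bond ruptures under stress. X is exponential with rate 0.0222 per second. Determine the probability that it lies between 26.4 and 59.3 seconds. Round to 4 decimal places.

0.2884

P(26.4 < X < 59.3) = e^(−λ·26.4) − e^(−λ·59.3) = 0.55650 − 0.26808 ≈ 0.2884.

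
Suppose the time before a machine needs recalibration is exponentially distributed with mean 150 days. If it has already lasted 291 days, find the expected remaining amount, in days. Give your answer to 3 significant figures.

150

The rate is λ = 1/150 = 0.00666667 per day.
By memorylessness, the remaining amount past any threshold is again Exp(λ) with mean 1/λ = 150 days.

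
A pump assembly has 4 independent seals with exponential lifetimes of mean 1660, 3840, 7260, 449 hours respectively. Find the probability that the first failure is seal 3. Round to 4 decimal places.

Rates: λ_i = 1/mean_i → 0.00060241, 0.000260417, 0.000137741, 0.00222717; Σλ = 0.00322774.
P(seal 3 first) = λ_3/Σλ = 0.000137741/0.00322774 ≈ 0.0427.

0.0427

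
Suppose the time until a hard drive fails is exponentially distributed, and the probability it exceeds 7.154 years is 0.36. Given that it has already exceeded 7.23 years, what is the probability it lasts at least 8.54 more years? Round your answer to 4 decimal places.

0.2954

From e^(−λ·7.154) = 0.36, λ = −ln(0.36)/7.154 = 0.142808.
Memoryless: P(X > 7.23+8.54 | X > 7.23) = P(X > 8.54) = e^(−0.142808·8.54) ≈ 0.2954.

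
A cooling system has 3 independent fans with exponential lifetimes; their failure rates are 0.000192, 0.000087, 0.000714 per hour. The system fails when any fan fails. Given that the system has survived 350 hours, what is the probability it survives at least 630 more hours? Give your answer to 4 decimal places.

0.5349

Time to first failure ~ Exp(Σλ) with Σλ = 0.000993.
By memorylessness, P(T > 350+630 | T > 350) = P(T > 630) = e^(−0.000993·630) ≈ 0.5349.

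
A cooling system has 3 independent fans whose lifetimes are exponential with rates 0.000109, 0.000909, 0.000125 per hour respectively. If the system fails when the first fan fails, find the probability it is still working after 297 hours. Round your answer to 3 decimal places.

0.712

The time to first failure is exponential with rate Σλ = 0.000109 + 0.000909 + 0.000125 = 0.001143.
P(min > 297) = e^(−0.001143·297) = e^(−0.33947) ≈ 0.712.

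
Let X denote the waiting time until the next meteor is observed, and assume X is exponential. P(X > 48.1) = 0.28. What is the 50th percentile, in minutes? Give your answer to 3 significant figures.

e^(−λ·48.1) = 0.28 ⇒ λ = −ln(0.28)/48.1 = 0.026465.
50th percentile: 1 − e^(−λt) = 0.5, t = −ln(0.5)/λ = 26.1911 minutes.

26.2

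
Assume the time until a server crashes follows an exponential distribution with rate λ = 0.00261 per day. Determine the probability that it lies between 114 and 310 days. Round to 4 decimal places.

0.2974

P(114 < X < 310) = e^(−λ·114) − e^(−λ·310) = 0.74264 − 0.44526 ≈ 0.2974.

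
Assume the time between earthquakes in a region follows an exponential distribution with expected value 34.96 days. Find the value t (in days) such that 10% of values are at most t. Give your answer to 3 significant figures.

3.68

The rate is λ = 1/34.96 = 0.0286041 per day.
Set 1 − e^(−λt) = 0.1, so t = −ln(0.9)/λ = 0.10536/0.0286041 ≈ 3.6834 days.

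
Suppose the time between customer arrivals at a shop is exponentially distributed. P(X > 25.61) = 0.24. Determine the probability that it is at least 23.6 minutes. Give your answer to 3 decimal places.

0.268

e^(−λ·25.61) = 0.24 ⇒ λ = −ln(0.24)/25.61 = 0.055725.
P(X > 23.6) = e^(−0.055725·23.6) = e^(−1.3151) ≈ 0.268.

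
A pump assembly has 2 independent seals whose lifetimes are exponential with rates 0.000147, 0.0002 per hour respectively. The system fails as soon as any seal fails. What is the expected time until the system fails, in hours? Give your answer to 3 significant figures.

2880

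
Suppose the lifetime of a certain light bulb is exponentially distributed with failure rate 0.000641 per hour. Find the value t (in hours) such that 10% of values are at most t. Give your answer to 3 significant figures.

Set 1 − e^(−λt) = 0.1, so t = −ln(0.9)/λ = 0.10536/0.000641 ≈ 164.369 hours.

164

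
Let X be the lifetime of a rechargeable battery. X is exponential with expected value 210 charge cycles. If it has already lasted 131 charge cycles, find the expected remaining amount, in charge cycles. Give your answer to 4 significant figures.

210.0

The rate is λ = 1/210 = 0.0047619 per charge cycle.
By memorylessness, the remaining amount past any threshold is again Exp(λ) with mean 1/λ = 210 charge cycles.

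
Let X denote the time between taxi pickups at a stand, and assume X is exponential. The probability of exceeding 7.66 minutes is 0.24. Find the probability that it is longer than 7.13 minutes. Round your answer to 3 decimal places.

e^(−λ·7.66) = 0.24 ⇒ λ = −ln(0.24)/7.66 = 0.186308.
P(X > 7.13) = e^(−0.186308·7.13) = e^(−1.3284) ≈ 0.265.

0.265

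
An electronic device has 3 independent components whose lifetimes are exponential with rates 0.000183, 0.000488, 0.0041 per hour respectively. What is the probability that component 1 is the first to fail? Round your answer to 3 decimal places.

The time to first failure is exponential with rate Σλ = 0.000183 + 0.000488 + 0.0041 = 0.004771.
P(component 1 first) = λ_1/Σλ = 0.000183/0.004771 ≈ 0.038.

0.038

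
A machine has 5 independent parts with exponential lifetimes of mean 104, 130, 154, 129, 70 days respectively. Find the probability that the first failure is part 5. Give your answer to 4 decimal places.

Rates: λ_i = 1/mean_i → 0.00961538, 0.00769231, 0.00649351, 0.00775194, 0.0142857; Σλ = 0.0458389.
P(part 5 first) = λ_5/Σλ = 0.0142857/0.0458389 ≈ 0.3117.

0.3117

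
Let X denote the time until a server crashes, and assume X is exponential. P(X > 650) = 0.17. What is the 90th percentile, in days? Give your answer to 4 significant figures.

e^(−λ·650) = 0.17 ⇒ λ = −ln(0.17)/650 = 0.00272609.
90th percentile: 1 − e^(−λt) = 0.9, t = −ln(0.1)/λ = 844.648 days.

844.6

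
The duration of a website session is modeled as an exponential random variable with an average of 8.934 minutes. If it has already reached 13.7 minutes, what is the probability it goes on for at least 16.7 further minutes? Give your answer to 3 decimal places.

The rate is λ = 1/8.934 = 0.111932 per minute.
The exponential is memoryless, so the remaining time is again Exp(λ): the condition X > 13.7 is irrelevant.
P(X > 16.7) = e^(−1.8693) ≈ 0.154.

0.154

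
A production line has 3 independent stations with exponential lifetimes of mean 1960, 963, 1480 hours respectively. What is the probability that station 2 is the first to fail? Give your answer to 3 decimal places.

0.467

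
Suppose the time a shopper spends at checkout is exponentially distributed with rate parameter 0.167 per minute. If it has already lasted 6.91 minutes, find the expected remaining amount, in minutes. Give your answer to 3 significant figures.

By memorylessness, the remaining amount past any threshold is again Exp(λ) with mean 1/λ = 5.98802 minutes.

5.99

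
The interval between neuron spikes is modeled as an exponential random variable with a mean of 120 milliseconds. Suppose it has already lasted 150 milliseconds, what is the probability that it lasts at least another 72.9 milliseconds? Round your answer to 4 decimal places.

The rate is λ = 1/120 = 0.00833333 per millisecond.
By the memoryless property, P(X > 150+72.9 | X > 150) = P(X > 72.9).
P(X > 72.9) = e^(−0.6075) ≈ 0.5447.

0.5447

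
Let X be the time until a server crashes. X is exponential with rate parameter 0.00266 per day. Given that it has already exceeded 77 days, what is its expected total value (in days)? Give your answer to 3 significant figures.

By memorylessness, E[X | X > 77] = 77 + 1/λ = 77 + 375.94 = 452.94 days.

453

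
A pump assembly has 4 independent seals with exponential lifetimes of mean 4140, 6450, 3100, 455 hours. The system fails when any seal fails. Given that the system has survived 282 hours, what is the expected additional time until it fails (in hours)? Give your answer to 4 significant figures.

First-failure rate Σλ = 1/4140 + 1/6450 + 1/3100 + 1/455 = 0.00291697.
By memorylessness the expected residual is 1/Σλ = 342.822 hours, regardless of the 282 already elapsed.

342.8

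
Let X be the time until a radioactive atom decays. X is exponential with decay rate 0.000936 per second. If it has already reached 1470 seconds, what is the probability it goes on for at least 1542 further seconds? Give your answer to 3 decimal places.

P(X > s+t | X > s) = e^(−λ(s+t))/e^(−λs) = e^(−λt), independent of s = 1470.
P(X > 1542) = e^(−1.4433) ≈ 0.236.

0.236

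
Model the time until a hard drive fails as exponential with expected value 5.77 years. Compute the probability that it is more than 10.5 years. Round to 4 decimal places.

0.1621

The rate is λ = 1/5.77 = 0.17331 per year.
P(X > 10.5) = e^(−λ·10.5) = e^(−1.8198) ≈ 0.1621.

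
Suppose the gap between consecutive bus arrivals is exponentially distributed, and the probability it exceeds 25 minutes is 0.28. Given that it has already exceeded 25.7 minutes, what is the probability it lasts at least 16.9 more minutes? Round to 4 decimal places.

0.4229

From e^(−λ·25) = 0.28, λ = −ln(0.28)/25 = 0.0509186.
Memoryless: P(X > 25.7+16.9 | X > 25.7) = P(X > 16.9) = e^(−0.0509186·16.9) ≈ 0.4229.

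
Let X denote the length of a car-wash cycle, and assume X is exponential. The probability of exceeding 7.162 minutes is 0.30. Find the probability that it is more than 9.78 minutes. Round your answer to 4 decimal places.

0.1932

e^(−λ·7.162) = 0.30 ⇒ λ = −ln(0.30)/7.162 = 0.168106.
P(X > 9.78) = e^(−0.168106·9.78) = e^(−1.6441) ≈ 0.1932.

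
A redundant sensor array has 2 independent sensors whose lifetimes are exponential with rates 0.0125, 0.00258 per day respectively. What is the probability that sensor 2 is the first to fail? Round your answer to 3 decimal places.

The time to first failure is exponential with rate Σλ = 0.0125 + 0.00258 = 0.01508.
P(sensor 2 first) = λ_2/Σλ = 0.00258/0.01508 ≈ 0.171.

0.171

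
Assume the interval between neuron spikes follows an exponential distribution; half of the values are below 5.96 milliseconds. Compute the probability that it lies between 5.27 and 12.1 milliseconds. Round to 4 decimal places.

For an exponential, median = ln(2)/λ, so λ = ln 2 / 5.96 = 0.1163 per millisecond.
P(5.27 < X < 12.1) = e^(−λ·5.27) − e^(−λ·12.1) = 0.54178 − 0.24482 ≈ 0.2970.

0.2970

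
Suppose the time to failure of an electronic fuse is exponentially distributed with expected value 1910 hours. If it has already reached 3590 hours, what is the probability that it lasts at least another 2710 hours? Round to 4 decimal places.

The rate is λ = 1/1910 = 0.00052356 per hour.
P(X > s+t | X > s) = e^(−λ(s+t))/e^(−λs) = e^(−λt), independent of s = 3590.
P(X > 2710) = e^(−1.4188) ≈ 0.2420.

0.2420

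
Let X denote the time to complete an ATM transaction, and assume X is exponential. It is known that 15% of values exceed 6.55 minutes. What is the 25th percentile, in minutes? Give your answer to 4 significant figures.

e^(−λ·6.55) = 0.15 ⇒ λ = −ln(0.15)/6.55 = 0.289637.
25th percentile: 1 − e^(−λt) = 0.25, t = −ln(0.75)/λ = 0.993252 minutes.

0.9933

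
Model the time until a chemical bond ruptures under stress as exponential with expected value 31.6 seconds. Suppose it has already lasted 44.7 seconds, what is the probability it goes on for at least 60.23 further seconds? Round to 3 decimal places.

The rate is λ = 1/31.6 = 0.0316456 per second.
By the memoryless property, P(X > 44.7+60.23 | X > 44.7) = P(X > 60.23).
P(X > 60.23) = e^(−1.906) ≈ 0.149.

0.149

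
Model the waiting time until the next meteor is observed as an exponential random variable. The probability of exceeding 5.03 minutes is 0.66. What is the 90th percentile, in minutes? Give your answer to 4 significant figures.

27.87

e^(−λ·5.03) = 0.66 ⇒ λ = −ln(0.66)/5.03 = 0.0826074.
90th percentile: 1 − e^(−λt) = 0.9, t = −ln(0.1)/λ = 27.8738 minutes.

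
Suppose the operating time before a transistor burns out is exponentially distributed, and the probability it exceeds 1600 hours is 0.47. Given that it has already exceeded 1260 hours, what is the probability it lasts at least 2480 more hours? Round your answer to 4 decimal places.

From e^(−λ·1600) = 0.47, λ = −ln(0.47)/1600 = 0.000471889.
Memoryless: P(X > 1260+2480 | X > 1260) = P(X > 2480) = e^(−0.000471889·2480) ≈ 0.3103.

0.3103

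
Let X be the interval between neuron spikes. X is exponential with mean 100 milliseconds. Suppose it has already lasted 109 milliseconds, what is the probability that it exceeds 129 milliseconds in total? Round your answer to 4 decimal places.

The rate is λ = 1/100 = 0.01 per millisecond.
By the memoryless property, P(X > 109+20 | X > 109) = P(X > 20).
P(X > 20) = e^(−0.2) ≈ 0.8187.

0.8187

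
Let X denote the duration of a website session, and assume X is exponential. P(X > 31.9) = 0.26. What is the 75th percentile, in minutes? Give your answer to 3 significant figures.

32.8

e^(−λ·31.9) = 0.26 ⇒ λ = −ln(0.26)/31.9 = 0.042228.
75th percentile: 1 − e^(−λt) = 0.75, t = −ln(0.25)/λ = 32.8288 minutes.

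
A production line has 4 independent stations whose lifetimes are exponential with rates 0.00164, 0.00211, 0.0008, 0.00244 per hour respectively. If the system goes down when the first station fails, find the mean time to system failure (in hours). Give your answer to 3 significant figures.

The time to first failure is exponential with rate Σλ = 0.00164 + 0.00211 + 0.0008 + 0.00244 = 0.00699.
E[min] = 1/Σλ = 1/0.00699 = 143.062 hours.

143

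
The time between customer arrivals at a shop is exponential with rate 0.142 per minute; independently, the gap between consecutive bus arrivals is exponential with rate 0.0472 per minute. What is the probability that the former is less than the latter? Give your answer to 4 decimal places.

λ_1 = 0.142, λ_2 = 0.0472.
For independent exponentials, P(the former < the latter) = λ_1/(λ_1+λ_2) = 0.142/0.1892 ≈ 0.7505.

0.7505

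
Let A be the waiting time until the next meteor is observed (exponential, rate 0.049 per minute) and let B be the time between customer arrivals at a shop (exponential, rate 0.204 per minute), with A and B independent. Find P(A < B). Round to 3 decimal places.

λ_1 = 0.049, λ_2 = 0.204.
For independent exponentials, P(A < B) = λ_1/(λ_1+λ_2) = 0.049/0.253 ≈ 0.194.

0.194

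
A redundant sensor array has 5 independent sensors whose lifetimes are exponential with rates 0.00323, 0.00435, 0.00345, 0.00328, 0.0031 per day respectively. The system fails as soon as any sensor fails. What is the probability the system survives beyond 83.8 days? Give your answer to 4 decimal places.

The time to first failure is exponential with rate Σλ = 0.00323 + 0.00435 + 0.00345 + 0.00328 + 0.0031 = 0.01741.
P(min > 83.8) = e^(−0.01741·83.8) = e^(−1.459) ≈ 0.2325.

0.2325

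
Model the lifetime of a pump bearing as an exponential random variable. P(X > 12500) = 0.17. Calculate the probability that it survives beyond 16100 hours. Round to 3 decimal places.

e^(−λ·12500) = 0.17 ⇒ λ = −ln(0.17)/12500 = 0.000141757.
P(X > 16100) = e^(−0.000141757·16100) = e^(−2.2823) ≈ 0.102.

0.102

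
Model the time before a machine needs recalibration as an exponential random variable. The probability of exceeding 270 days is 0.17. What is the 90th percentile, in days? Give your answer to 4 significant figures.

350.9

e^(−λ·270) = 0.17 ⇒ λ = −ln(0.17)/270 = 0.0065628.
90th percentile: 1 − e^(−λt) = 0.9, t = −ln(0.1)/λ = 350.854 days.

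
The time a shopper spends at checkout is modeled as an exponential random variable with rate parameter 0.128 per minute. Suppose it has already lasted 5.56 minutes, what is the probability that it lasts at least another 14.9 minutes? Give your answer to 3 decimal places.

0.148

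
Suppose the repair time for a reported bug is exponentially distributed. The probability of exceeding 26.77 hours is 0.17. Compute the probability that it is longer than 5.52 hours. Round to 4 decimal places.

e^(−λ·26.77) = 0.17 ⇒ λ = −ln(0.17)/26.77 = 0.0661919.
P(X > 5.52) = e^(−0.0661919·5.52) = e^(−0.36538) ≈ 0.6939.

0.6939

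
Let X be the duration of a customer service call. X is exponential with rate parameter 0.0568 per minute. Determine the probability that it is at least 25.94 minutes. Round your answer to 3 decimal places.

0.229

P(X > 25.94) = e^(−λ·25.94) = e^(−1.4734) ≈ 0.229.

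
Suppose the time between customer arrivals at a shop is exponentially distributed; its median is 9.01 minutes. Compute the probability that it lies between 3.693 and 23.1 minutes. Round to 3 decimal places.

For an exponential, median = ln(2)/λ, so λ = ln 2 / 9.01 = 0.0769309 per minute.
P(3.693 < X < 23.1) = e^(−λ·3.693) − e^(−λ·23.1) = 0.75269 − 0.16913 ≈ 0.584.

0.584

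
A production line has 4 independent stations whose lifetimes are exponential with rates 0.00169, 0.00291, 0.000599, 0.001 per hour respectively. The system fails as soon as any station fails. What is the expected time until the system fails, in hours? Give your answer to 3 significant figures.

161

The time to first failure is exponential with rate Σλ = 0.00169 + 0.00291 + 0.000599 + 0.001 = 0.006199.
E[min] = 1/Σλ = 1/0.006199 = 161.316 hours.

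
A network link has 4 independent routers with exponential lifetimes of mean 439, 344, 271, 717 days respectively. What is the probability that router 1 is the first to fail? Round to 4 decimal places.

0.2218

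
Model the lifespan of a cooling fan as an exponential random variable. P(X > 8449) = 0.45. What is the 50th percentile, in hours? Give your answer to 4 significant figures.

7334

e^(−λ·8449) = 0.45 ⇒ λ = −ln(0.45)/8449 = 0.0000945091.
50th percentile: 1 − e^(−λt) = 0.5, t = −ln(0.5)/λ = 7334.18 hours.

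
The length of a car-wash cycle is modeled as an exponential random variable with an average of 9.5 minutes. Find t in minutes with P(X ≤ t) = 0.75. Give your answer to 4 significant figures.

13.17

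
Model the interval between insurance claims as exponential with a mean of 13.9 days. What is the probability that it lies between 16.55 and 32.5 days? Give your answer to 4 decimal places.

0.2075

The rate is λ = 1/13.9 = 0.0719424 per day.
P(16.55 < X < 32.5) = e^(−λ·16.55) − e^(−λ·32.5) = 0.30402 − 0.09651 ≈ 0.2075.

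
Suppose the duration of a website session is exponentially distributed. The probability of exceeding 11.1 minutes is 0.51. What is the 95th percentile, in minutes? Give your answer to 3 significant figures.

e^(−λ·11.1) = 0.51 ⇒ λ = −ln(0.51)/11.1 = 0.0606617.
95th percentile: 1 − e^(−λt) = 0.95, t = −ln(0.05)/λ = 49.3843 minutes.

49.4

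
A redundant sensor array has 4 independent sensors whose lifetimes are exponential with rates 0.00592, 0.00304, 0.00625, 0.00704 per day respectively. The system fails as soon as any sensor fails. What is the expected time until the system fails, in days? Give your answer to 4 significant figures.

44.94

The time to first failure is exponential with rate Σλ = 0.00592 + 0.00304 + 0.00625 + 0.00704 = 0.02225.
E[min] = 1/Σλ = 1/0.02225 = 44.9438 days.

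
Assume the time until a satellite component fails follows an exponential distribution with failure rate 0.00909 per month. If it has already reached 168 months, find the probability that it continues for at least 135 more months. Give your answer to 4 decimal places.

By the memoryless property, P(X > 168+135 | X > 168) = P(X > 135).
P(X > 135) = e^(−1.2272) ≈ 0.2931.

0.2931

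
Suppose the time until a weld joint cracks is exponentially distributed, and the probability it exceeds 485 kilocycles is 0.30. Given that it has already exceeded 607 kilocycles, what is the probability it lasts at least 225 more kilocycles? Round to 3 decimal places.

From e^(−λ·485) = 0.30, λ = −ln(0.30)/485 = 0.00248242.
Memoryless: P(X > 607+225 | X > 607) = P(X > 225) = e^(−0.00248242·225) ≈ 0.572.

0.572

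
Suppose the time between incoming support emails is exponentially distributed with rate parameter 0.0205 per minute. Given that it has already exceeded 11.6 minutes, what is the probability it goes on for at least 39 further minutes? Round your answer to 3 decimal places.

By the memoryless property, P(X > 11.6+39 | X > 11.6) = P(X > 39).
P(X > 39) = e^(−0.7995) ≈ 0.450.

0.450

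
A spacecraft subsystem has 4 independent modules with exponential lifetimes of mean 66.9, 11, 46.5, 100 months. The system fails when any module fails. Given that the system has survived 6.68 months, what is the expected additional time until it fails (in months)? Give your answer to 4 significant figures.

7.280

First-failure rate Σλ = 1/66.9 + 1/11 + 1/46.5 + 1/100 = 0.137362.
By memorylessness the expected residual is 1/Σλ = 7.28003 months, regardless of the 6.68 already elapsed.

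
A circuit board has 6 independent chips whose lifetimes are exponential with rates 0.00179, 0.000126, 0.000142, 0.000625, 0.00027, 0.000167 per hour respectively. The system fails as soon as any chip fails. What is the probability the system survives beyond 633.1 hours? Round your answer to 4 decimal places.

The time to first failure is exponential with rate Σλ = 0.00179 + 0.000126 + 0.000142 + 0.000625 + 0.00027 + 0.000167 = 0.00312.
P(min > 633.1) = e^(−0.00312·633.1) = e^(−1.9753) ≈ 0.1387.

0.1387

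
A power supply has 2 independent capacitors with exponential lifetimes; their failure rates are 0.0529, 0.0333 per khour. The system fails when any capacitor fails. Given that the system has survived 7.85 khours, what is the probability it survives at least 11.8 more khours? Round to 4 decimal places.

0.3616

Time to first failure ~ Exp(Σλ) with Σλ = 0.0862.
By memorylessness, P(T > 7.85+11.8 | T > 7.85) = P(T > 11.8) = e^(−0.0862·11.8) ≈ 0.3616.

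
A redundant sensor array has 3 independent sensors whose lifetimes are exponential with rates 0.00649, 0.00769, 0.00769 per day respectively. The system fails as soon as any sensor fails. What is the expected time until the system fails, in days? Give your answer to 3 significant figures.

45.7

The time to first failure is exponential with rate Σλ = 0.00649 + 0.00769 + 0.00769 = 0.02187.
E[min] = 1/Σλ = 1/0.02187 = 45.7247 days.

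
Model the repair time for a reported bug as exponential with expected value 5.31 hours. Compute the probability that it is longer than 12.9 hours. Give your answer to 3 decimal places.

0.088

The rate is λ = 1/5.31 = 0.188324 per hour.
P(X > 12.9) = e^(−λ·12.9) = e^(−2.4294) ≈ 0.088.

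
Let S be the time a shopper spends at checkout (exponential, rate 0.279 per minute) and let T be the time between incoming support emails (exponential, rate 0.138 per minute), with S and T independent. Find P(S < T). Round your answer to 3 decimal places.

λ_1 = 0.279, λ_2 = 0.138.
For independent exponentials, P(S < T) = λ_1/(λ_1+λ_2) = 0.279/0.417 ≈ 0.669.

0.669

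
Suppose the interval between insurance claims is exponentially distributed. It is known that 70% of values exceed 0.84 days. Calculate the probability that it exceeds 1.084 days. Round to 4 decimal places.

0.6311

e^(−λ·0.84) = 0.70 ⇒ λ = −ln(0.70)/0.84 = 0.424613.
P(X > 1.084) = e^(−0.424613·1.084) = e^(−0.46028) ≈ 0.6311.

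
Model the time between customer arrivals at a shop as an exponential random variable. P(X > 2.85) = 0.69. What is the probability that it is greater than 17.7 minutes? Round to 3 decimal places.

e^(−λ·2.85) = 0.69 ⇒ λ = −ln(0.69)/2.85 = 0.130198.
P(X > 17.7) = e^(−0.130198·17.7) = e^(−2.3045) ≈ 0.100.

0.100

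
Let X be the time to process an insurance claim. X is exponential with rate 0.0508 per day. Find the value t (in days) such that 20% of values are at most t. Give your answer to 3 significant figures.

4.39

Set 1 − e^(−λt) = 0.2, so t = −ln(0.8)/λ = 0.22314/0.0508 ≈ 4.39259 days.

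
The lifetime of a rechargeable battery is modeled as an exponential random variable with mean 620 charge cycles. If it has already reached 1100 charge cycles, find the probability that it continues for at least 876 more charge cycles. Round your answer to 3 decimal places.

0.243

The rate is λ = 1/620 = 0.0016129 per charge cycle.
By the memoryless property, P(X > 1100+876 | X > 1100) = P(X > 876).
P(X > 876) = e^(−1.4129) ≈ 0.243.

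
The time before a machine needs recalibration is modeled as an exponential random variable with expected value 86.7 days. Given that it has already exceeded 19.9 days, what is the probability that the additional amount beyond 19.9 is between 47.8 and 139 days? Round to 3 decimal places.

0.375

The rate is λ = 1/86.7 = 0.011534 per day.
Memoryless: the residual past 19.9 is again Exp(λ).
P(47.8 < residual < 139) = e^(−λ·47.8) − e^(−λ·139) = 0.57619 − 0.20125 ≈ 0.375.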